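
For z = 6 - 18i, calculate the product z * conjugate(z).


Step 1: conj(z) = 6 + 18i
Step 2: z * conj(z) = 6^2 + (-18)^2
Step 3: = 36 + 324 = 360

360


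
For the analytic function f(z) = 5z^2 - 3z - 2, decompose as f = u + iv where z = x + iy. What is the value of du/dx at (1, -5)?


Step 1: f(z) = 5(x+iy)^2 - 3(x+iy) - 2
Step 2: u = 5(x^2 - y^2) - 3x - 2
Step 3: u_x = 10x - 3
Step 4: At (1, -5): u_x = 10 - 3 = 7

7


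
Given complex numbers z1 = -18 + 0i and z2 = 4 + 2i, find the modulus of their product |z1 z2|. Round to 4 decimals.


Step 1: |z1| = sqrt((-18)^2 + 0^2) = sqrt(324)
Step 2: |z2| = sqrt(4^2 + 2^2) = sqrt(20)
Step 3: |z1*z2| = |z1|*|z2| = sqrt(324) * sqrt(20) = sqrt(324 * 20) = sqrt(6480)
Step 4: = 80.4984

80.4984


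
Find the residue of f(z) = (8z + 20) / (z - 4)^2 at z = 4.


Step 1: Pole of order 2 at z = 4
Step 2: Res = lim d/dz [(z - 4)^2 * f(z)] as z -> 4
Step 3: (z - 4)^2 * f(z) = 8z + 20
Step 4: d/dz[8z + 20] = 8

8


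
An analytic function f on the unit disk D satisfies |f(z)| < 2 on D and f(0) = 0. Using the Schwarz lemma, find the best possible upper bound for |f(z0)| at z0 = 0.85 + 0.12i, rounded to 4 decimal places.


Step 1: g = f/2 maps D -> D with g(0) = 0, so by the Schwarz lemma |g(z)| <= |z|, i.e. |f(z)| <= 2|z|; this is sharp (f(z) = 2z).
Step 2: |z0|^2 = 0.85^2 + 0.12^2 = 0.7369
Step 3: |z0| = sqrt(0.7369) = 0.858429
Step 4: Best bound = 2 * |z0| = 2 * 0.858429 = 1.7169

1.7169


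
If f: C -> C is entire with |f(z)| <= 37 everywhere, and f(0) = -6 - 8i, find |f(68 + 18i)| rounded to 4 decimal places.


Step 1: By Liouville's theorem, a bounded entire function is constant.
Step 2: f(z) = f(0) = -6 - 8i for all z.
Step 3: |f(w)| = |-6 - 8i| = sqrt(36 + 64)
Step 4: = 10.0

10.0


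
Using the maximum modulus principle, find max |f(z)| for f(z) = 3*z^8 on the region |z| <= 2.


Step 1: On |z| = 2, |f(z)| = 3 * |z|^8 = 3 * 2^8
Step 2: By maximum modulus principle, maximum is on boundary.
Step 3: Maximum = 3 * 256 = 768

768


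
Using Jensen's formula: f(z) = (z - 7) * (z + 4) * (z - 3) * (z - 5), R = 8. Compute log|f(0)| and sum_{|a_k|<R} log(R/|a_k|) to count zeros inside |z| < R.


Jensen's formula: (1/2pi)*integral log|f(Re^it)|dt = log|f(0)| + sum_{|a_k|<R} log(R/|a_k|)
Step 1: f(0) = (-7) * 4 * (-3) * (-5) = -420
Step 2: log|f(0)| = log|7| + log|-4| + log|3| + log|5| = 6.0403
Step 3: Zeros inside |z| < 8: 7, -4, 3, 5
Step 4: Jensen sum = log(8/7) + log(8/4) + log(8/3) + log(8/5) = 2.2775
Step 5: n(R) = number of terms in the Jensen sum = count of zeros inside |z| < 8 = 4

4


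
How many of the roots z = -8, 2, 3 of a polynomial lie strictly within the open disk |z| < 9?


Step 1: Check each root:
  z = -8: |-8| = 8 < 9
  z = 2: |2| = 2 < 9
  z = 3: |3| = 3 < 9
Step 2: Count = 3

3


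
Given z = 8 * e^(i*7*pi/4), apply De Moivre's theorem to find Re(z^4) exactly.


Step 1: By De Moivre's theorem, z^4 = 8^4 * e^(i*4*7*pi/4) = 4096 * (cos(7*pi) + i*sin(7*pi))
Step 2: |z|^4 = 8^4 = 4096
Step 3: Reduce the angle mod 2*pi: 7*pi - 6*pi = pi
Step 4: cos(pi) = -1
Step 5: Re(z^4) = 4096 * (-1) = -4096

-4096


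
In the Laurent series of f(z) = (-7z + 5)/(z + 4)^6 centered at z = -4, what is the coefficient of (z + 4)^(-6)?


Step 1: Write the numerator in powers of (z + 4): -7z + 5 = -7(z + 4) + (-7*(-4) + 5) = -7(z + 4) + 33
Step 2: Divide by (z + 4)^6: f(z) = 33(z + 4)^(-6) - 7(z + 4)^(-5)
Step 3: This finite sum is the Laurent series of f about z = -4.
Step 4: Coefficient of (z + 4)^(-6) = -7*(-4) + 5 = 33

33


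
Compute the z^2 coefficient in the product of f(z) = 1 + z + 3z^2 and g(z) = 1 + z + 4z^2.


Step 1: z^2 term in f*g comes from: (1)*(4z^2) + (z)*(z) + (3z^2)*(1)
Step 2: = 4 + 1 + 3
Step 3: = 8

8


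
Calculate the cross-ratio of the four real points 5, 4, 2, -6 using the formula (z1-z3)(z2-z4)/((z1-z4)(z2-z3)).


Step 1: (z1-z3)(z2-z4) = 3 * 10 = 30
Step 2: (z1-z4)(z2-z3) = 11 * 2 = 22
Step 3: Cross-ratio = 30/22 = 15/11

15/11


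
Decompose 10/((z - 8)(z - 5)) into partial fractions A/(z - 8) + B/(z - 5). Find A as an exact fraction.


Step 1: Multiply both sides by (z - 8) and set z = 8
Step 2: A = 10 / (8 - 5)
Step 3: A = 10 / 3
Step 4: A = 10/3

10/3


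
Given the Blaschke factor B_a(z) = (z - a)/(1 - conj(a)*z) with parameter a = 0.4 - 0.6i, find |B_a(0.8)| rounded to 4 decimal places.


Step 1: Numerator z0 - a = 0.8 - (0.4 - 0.6i) = 0.4 + 0.6i
Step 2: Denominator 1 - conj(a)*z0 = 1 - (0.4 + 0.6i)*0.8 = 0.68 - 0.48i
Step 3: |z0 - a|^2 = 0.4^2 + 0.6^2 = 0.52; |1 - conj(a)*z0|^2 = 0.68^2 + (-0.48)^2 = 0.6928
Step 4: |B_a(0.8)| = sqrt(0.52 / 0.6928) = sqrt(0.750577)
Step 5: = 0.8664

0.8664


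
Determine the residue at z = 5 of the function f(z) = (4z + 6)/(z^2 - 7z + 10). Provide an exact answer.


Step 1: Q(z) = z^2 - 7z + 10 = (z - 5)(z - 2)
Step 2: Q'(z) = 2z - 7
Step 3: Q'(5) = 3, P(5) = 26
Step 4: Res = P(5)/Q'(5) = 26/3 = 26/3

26/3


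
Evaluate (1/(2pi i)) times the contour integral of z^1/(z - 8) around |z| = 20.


Step 1: f(z) = z^1, a = 8 is inside |z| = 20
Step 2: By Cauchy integral formula: (1/(2pi*i)) * integral = f(a)
Step 3: f(8) = 8^1 = 8

8


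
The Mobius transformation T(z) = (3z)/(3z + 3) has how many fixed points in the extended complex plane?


Step 1: Fixed points satisfy T(z) = z
Step 2: 3z^2 = 0
Step 3: Discriminant = 0^2 - 4*3*0 = 0
Step 4: Number of fixed points = 1

1


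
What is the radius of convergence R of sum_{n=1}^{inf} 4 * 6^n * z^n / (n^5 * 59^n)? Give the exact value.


Step 1: General term a_n = 4 * 6^n / (n^5 * 59^n)
Step 2: By the root test, |a_n|^(1/n) = 4^(1/n) * 6 / (n^(5/n) * 59) -> 6/59 as n -> infinity (since 4^(1/n) -> 1 and n^(5/n) -> 1)
Step 3: R = 1/lim|a_n|^(1/n) = 59/6

59/6


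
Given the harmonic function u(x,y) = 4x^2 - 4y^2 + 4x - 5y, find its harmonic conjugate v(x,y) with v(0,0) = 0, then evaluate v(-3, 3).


Step 1: v_x = -u_y = 8y + 5
Step 2: v_y = u_x = 8x + 4
Step 3: v = 8xy + 5x + 4y + C
Step 4: v(0,0) = 0 => C = 0
Step 5: v(-3, 3) = -75

-75


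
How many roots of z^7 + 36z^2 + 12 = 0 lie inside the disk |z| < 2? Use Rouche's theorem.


Step 1: On |z| = 2 the three terms have sizes |z^7| = 2^7 = 128, |36z^2| = 36*2^2 = 144, |12| = 12
Step 2: The dominant term is g(z) = 36z^2; let h(z) = z^7 + 12 so f = g + h
Step 3: On |z| = 2: |g| = 144 and |h| <= 128 + 12 = 140
Step 4: Since 144 > 140, |h| < |g| on |z| = 2, so by Rouche f has the same number of zeros as g inside |z| < 2
Step 5: g(z) = 36z^2 has 2 zeros (at the origin, multiplicity 2) inside |z| < 2. Answer = 2

2


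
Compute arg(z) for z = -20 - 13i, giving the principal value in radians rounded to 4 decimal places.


Step 1: z = -20 - 13i
Step 2: arg(z) = atan2(-13, -20)
Step 3: arg(z) = -2.5652

-2.5652


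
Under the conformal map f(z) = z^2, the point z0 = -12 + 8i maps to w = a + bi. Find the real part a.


Step 1: z0 = -12 + 8i
Step 2: z0^2 = (-12)^2 - 8^2 - 192i
Step 3: real part = 144 - 64 = 80

80


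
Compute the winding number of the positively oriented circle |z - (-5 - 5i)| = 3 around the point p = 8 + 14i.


Step 1: Center c = (-5, -5), radius = 3
Step 2: |p - c|^2 = 13^2 + 19^2 = 530
Step 3: r^2 = 9
Step 4: |p-c| > r so winding number = 0

0


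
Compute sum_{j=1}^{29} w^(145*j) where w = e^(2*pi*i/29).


Step 1: The sum sum_{j=1}^{n} w^(k*j) equals n if n | k, else 0.
Step 2: Here n = 29, k = 145
Step 3: Does n divide k? 29 | 145 -> True
Step 4: Sum = 29

29


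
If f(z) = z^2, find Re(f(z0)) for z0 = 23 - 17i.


Step 1: z0 = 23 - 17i
Step 2: z0^2 = 23^2 - (-17)^2 - 782i
Step 3: real part = 529 - 289 = 240

240


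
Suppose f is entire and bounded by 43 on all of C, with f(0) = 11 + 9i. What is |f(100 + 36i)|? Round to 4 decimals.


Step 1: By Liouville's theorem, a bounded entire function is constant.
Step 2: f(z) = f(0) = 11 + 9i for all z.
Step 3: |f(w)| = |11 + 9i| = sqrt(121 + 81)
Step 4: = 14.2127

14.2127


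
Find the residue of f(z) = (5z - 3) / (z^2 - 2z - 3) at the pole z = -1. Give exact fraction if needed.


Step 1: Q(z) = z^2 - 2z - 3 = (z + 1)(z - 3)
Step 2: Q'(z) = 2z - 2
Step 3: Q'(-1) = -4, P(-1) = -8
Step 4: Res = P(-1)/Q'(-1) = -8/(-4) = 2

2


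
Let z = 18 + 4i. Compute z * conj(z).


Step 1: conj(z) = 18 - 4i
Step 2: z * conj(z) = 18^2 + 4^2
Step 3: = 324 + 16 = 340

340


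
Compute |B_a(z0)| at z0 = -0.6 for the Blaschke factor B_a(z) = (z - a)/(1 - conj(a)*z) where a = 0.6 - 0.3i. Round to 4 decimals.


Step 1: Numerator z0 - a = -0.6 - (0.6 - 0.3i) = -1.2 + 0.3i
Step 2: Denominator 1 - conj(a)*z0 = 1 - (0.6 + 0.3i)*(-0.6) = 1.36 + 0.18i
Step 3: |z0 - a|^2 = (-1.2)^2 + 0.3^2 = 1.53; |1 - conj(a)*z0|^2 = 1.36^2 + 0.18^2 = 1.882
Step 4: |B_a(-0.6)| = sqrt(1.53 / 1.882) = sqrt(0.812965)
Step 5: = 0.9016

0.9016


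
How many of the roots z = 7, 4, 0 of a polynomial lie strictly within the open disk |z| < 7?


Step 1: Check each root:
  z = 7: |7| = 7 >= 7
  z = 4: |4| = 4 < 7
  z = 0: |0| = 0 < 7
Step 2: Count = 2

2


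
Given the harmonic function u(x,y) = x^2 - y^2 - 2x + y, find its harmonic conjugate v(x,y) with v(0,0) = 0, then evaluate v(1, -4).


Step 1: v_x = -u_y = 2y - 1
Step 2: v_y = u_x = 2x - 2
Step 3: v = 2xy - x - 2y + C
Step 4: v(0,0) = 0 => C = 0
Step 5: v(1, -4) = -1

-1


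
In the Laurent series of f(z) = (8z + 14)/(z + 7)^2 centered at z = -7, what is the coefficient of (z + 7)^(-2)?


Step 1: Write the numerator in powers of (z + 7): 8z + 14 = 8(z + 7) + (8*(-7) + 14) = 8(z + 7) - 42
Step 2: Divide by (z + 7)^2: f(z) = -42(z + 7)^(-2) + 8(z + 7)^(-1)
Step 3: This finite sum is the Laurent series of f about z = -7.
Step 4: Coefficient of (z + 7)^(-2) = 8*(-7) + 14 = -42

-42


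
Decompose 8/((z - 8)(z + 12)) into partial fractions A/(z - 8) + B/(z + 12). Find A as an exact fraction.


Step 1: Multiply both sides by (z - 8) and set z = 8
Step 2: A = 8 / (8 + 12)
Step 3: A = 8 / 20
Step 4: A = 2/5

2/5


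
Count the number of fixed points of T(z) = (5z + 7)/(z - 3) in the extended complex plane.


Step 1: Fixed points satisfy T(z) = z
Step 2: z^2 - 8z - 7 = 0
Step 3: Discriminant = (-8)^2 - 4*1*(-7) = 92
Step 4: Number of fixed points = 2

2


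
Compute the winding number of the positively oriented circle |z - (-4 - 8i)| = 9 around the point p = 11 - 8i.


Step 1: Center c = (-4, -8), radius = 9
Step 2: |p - c|^2 = 15^2 + 0^2 = 225
Step 3: r^2 = 81
Step 4: |p-c| > r so winding number = 0

0


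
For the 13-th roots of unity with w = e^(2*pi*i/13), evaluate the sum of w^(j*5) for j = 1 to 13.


Step 1: The sum sum_{j=1}^{n} w^(k*j) equals n if n | k, else 0.
Step 2: Here n = 13, k = 5
Step 3: Does n divide k? 13 | 5 -> False
Step 4: Sum = 0

0


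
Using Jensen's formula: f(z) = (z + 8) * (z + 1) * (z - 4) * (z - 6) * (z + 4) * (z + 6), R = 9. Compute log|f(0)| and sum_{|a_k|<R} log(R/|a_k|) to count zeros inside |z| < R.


Jensen's formula: (1/2pi)*integral log|f(Re^it)|dt = log|f(0)| + sum_{|a_k|<R} log(R/|a_k|)
Step 1: f(0) = 8 * 1 * (-4) * (-6) * 4 * 6 = 4608
Step 2: log|f(0)| = log|-8| + log|-1| + log|4| + log|6| + log|-4| + log|-6| = 8.4355
Step 3: Zeros inside |z| < 9: -8, -1, 4, 6, -4, -6
Step 4: Jensen sum = log(9/8) + log(9/1) + log(9/4) + log(9/6) + log(9/4) + log(9/6) = 4.7478
Step 5: n(R) = number of terms in the Jensen sum = count of zeros inside |z| < 9 = 6

6


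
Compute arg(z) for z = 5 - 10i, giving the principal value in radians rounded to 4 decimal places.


Step 1: z = 5 - 10i
Step 2: arg(z) = atan2(-10, 5)
Step 3: arg(z) = -1.1071

-1.1071


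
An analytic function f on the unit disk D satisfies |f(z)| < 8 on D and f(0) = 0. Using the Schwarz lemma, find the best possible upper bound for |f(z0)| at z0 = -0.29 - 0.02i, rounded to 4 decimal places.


Step 1: g = f/8 maps D -> D with g(0) = 0, so by the Schwarz lemma |g(z)| <= |z|, i.e. |f(z)| <= 8|z|; this is sharp (f(z) = 8z).
Step 2: |z0|^2 = (-0.29)^2 + (-0.02)^2 = 0.0845
Step 3: |z0| = sqrt(0.0845) = 0.290689
Step 4: Best bound = 8 * |z0| = 8 * 0.290689 = 2.3255

2.3255


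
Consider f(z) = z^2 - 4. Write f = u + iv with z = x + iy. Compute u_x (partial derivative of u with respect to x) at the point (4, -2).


Step 1: f(z) = (x+iy)^2 - 4
Step 2: u = (x^2 - y^2) - 4
Step 3: u_x = 2x + 0
Step 4: At (4, -2): u_x = 8 + 0 = 8

8


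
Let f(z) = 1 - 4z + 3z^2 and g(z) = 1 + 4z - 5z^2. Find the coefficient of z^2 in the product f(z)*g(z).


Step 1: z^2 term in f*g comes from: (1)*(-5z^2) + (-4z)*(4z) + (3z^2)*(1)
Step 2: = -5 - 16 + 3
Step 3: = -18

-18


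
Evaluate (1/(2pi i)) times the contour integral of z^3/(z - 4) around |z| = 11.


Step 1: f(z) = z^3, a = 4 is inside |z| = 11
Step 2: By Cauchy integral formula: (1/(2pi*i)) * integral = f(a)
Step 3: f(4) = 4^3 = 64

64


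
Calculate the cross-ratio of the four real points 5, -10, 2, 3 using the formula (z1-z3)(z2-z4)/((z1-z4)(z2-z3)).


Step 1: (z1-z3)(z2-z4) = 3 * (-13) = -39
Step 2: (z1-z4)(z2-z3) = 2 * (-12) = -24
Step 3: Cross-ratio = 39/24 = 13/8

13/8


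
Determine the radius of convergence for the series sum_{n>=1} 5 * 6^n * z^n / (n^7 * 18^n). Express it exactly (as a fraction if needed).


Step 1: General term a_n = 5 * 6^n / (n^7 * 18^n)
Step 2: By the root test, |a_n|^(1/n) = 5^(1/n) * 6 / (n^(7/n) * 18) -> 6/18 as n -> infinity (since 5^(1/n) -> 1 and n^(7/n) -> 1)
Step 3: R = 1/lim|a_n|^(1/n) = 18/6 = 3

3


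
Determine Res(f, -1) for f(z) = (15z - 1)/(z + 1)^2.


Step 1: Pole of order 2 at z = -1
Step 2: Res = lim d/dz [(z + 1)^2 * f(z)] as z -> -1
Step 3: (z + 1)^2 * f(z) = 15z - 1
Step 4: d/dz[15z - 1] = 15

15


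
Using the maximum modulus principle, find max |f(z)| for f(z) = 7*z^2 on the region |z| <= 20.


Step 1: On |z| = 20, |f(z)| = 7 * |z|^2 = 7 * 20^2
Step 2: By maximum modulus principle, maximum is on boundary.
Step 3: Maximum = 7 * 400 = 2800

2800


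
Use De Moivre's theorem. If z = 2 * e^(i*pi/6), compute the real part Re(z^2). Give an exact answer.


Step 1: By De Moivre's theorem, z^2 = 2^2 * e^(i*2*pi/6) = 4 * (cos(pi/3) + i*sin(pi/3))
Step 2: |z|^2 = 2^2 = 4
Step 3: The angle pi/3 already lies in [0, 2*pi)
Step 4: cos(pi/3) = 1/2
Step 5: Re(z^2) = 4 * 1/2 = 2

2


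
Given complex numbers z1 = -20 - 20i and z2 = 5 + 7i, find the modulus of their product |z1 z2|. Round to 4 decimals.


Step 1: |z1| = sqrt((-20)^2 + (-20)^2) = sqrt(800)
Step 2: |z2| = sqrt(5^2 + 7^2) = sqrt(74)
Step 3: |z1*z2| = |z1|*|z2| = sqrt(800) * sqrt(74) = sqrt(800 * 74) = sqrt(59200)
Step 4: = 243.3105

243.3105


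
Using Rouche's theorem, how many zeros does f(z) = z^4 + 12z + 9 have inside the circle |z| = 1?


Step 1: On |z| = 1 the three terms have sizes |z^4| = 1^4 = 1, |12z| = 12*1 = 12, |9| = 9
Step 2: The dominant term is g(z) = 12z; let h(z) = z^4 + 9 so f = g + h
Step 3: On |z| = 1: |g| = 12 and |h| <= 1 + 9 = 10
Step 4: Since 12 > 10, |h| < |g| on |z| = 1, so by Rouche f has the same number of zeros as g inside |z| < 1
Step 5: g(z) = 12z has 1 zero (at the origin, multiplicity 1) inside |z| < 1. Answer = 1

1


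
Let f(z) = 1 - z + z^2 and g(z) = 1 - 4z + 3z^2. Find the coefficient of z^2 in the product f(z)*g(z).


Step 1: z^2 term in f*g comes from: (1)*(3z^2) + (-z)*(-4z) + (z^2)*(1)
Step 2: = 3 + 4 + 1
Step 3: = 8

8


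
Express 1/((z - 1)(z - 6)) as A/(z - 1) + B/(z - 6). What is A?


Step 1: Multiply both sides by (z - 1) and set z = 1
Step 2: A = 1 / (1 - 6)
Step 3: A = 1 / (-5)
Step 4: A = -1/5

-1/5


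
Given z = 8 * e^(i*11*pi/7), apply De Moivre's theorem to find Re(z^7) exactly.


Step 1: By De Moivre's theorem, z^7 = 8^7 * e^(i*7*11*pi/7) = 2097152 * (cos(11*pi) + i*sin(11*pi))
Step 2: |z|^7 = 8^7 = 2097152
Step 3: Reduce the angle mod 2*pi: 11*pi - 10*pi = pi
Step 4: cos(pi) = -1
Step 5: Re(z^7) = 2097152 * (-1) = -2097152

-2097152


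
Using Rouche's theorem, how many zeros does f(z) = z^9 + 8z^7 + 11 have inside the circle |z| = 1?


Step 1: On |z| = 1 the three terms have sizes |z^9| = 1^9 = 1, |8z^7| = 8*1^7 = 8, |11| = 11
Step 2: The dominant term is g(z) = 11; let h(z) = z^9 + 8z^7 so f = g + h
Step 3: On |z| = 1: |g| = 11 and |h| <= 1 + 8 = 9
Step 4: Since 11 > 9, |h| < |g| on |z| = 1, so by Rouche f has the same number of zeros as g inside |z| < 1
Step 5: g(z) = 11 is a nonzero constant with no zeros inside |z| < 1. Answer = 0

0


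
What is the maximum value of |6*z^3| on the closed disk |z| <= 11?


Step 1: On |z| = 11, |f(z)| = 6 * |z|^3 = 6 * 11^3
Step 2: By maximum modulus principle, maximum is on boundary.
Step 3: Maximum = 6 * 1331 = 7986

7986


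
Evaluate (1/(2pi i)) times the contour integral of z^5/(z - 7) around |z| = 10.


Step 1: f(z) = z^5, a = 7 is inside |z| = 10
Step 2: By Cauchy integral formula: (1/(2pi*i)) * integral = f(a)
Step 3: f(7) = 7^5 = 16807

16807


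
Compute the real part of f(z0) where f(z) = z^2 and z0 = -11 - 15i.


Step 1: z0 = -11 - 15i
Step 2: z0^2 = (-11)^2 - (-15)^2 + 330i
Step 3: real part = 121 - 225 = -104

-104


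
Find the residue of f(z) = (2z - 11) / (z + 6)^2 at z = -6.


Step 1: Pole of order 2 at z = -6
Step 2: Res = lim d/dz [(z + 6)^2 * f(z)] as z -> -6
Step 3: (z + 6)^2 * f(z) = 2z - 11
Step 4: d/dz[2z - 11] = 2

2


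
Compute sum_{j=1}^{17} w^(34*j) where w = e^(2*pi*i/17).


Step 1: The sum sum_{j=1}^{n} w^(k*j) equals n if n | k, else 0.
Step 2: Here n = 17, k = 34
Step 3: Does n divide k? 17 | 34 -> True
Step 4: Sum = 17

17


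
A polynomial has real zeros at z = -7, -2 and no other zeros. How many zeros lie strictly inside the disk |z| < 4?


Step 1: Check each root:
  z = -7: |-7| = 7 >= 4
  z = -2: |-2| = 2 < 4
Step 2: Count = 1

1


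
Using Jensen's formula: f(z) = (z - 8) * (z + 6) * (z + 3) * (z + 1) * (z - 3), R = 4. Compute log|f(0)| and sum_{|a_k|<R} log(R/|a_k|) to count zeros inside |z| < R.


Jensen's formula: (1/2pi)*integral log|f(Re^it)|dt = log|f(0)| + sum_{|a_k|<R} log(R/|a_k|)
Step 1: f(0) = (-8) * 6 * 3 * 1 * (-3) = 432
Step 2: log|f(0)| = log|8| + log|-6| + log|-3| + log|-1| + log|3| = 6.0684
Step 3: Zeros inside |z| < 4: -3, -1, 3
Step 4: Jensen sum = log(4/3) + log(4/1) + log(4/3) = 1.9617
Step 5: n(R) = number of terms in the Jensen sum = count of zeros inside |z| < 4 = 3

3


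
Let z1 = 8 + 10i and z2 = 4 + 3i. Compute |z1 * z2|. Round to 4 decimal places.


Step 1: |z1| = sqrt(8^2 + 10^2) = sqrt(164)
Step 2: |z2| = sqrt(4^2 + 3^2) = sqrt(25)
Step 3: |z1*z2| = |z1|*|z2| = sqrt(164) * sqrt(25) = sqrt(164 * 25) = sqrt(4100)
Step 4: = 64.0312

64.0312


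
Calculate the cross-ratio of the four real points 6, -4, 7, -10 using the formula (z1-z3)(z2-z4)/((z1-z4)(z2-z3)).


Step 1: (z1-z3)(z2-z4) = (-1) * 6 = -6
Step 2: (z1-z4)(z2-z3) = 16 * (-11) = -176
Step 3: Cross-ratio = 6/176 = 3/88

3/88


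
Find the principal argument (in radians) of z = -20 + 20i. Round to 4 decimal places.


Step 1: z = -20 + 20i
Step 2: arg(z) = atan2(20, -20)
Step 3: arg(z) = 2.3562

2.3562


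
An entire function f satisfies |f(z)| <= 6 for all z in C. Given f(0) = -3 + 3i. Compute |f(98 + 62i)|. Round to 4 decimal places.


Step 1: By Liouville's theorem, a bounded entire function is constant.
Step 2: f(z) = f(0) = -3 + 3i for all z.
Step 3: |f(w)| = |-3 + 3i| = sqrt(9 + 9)
Step 4: = 4.2426

4.2426


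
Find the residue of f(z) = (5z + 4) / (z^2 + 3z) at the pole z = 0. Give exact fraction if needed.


Step 1: Q(z) = z^2 + 3z = (z)(z + 3)
Step 2: Q'(z) = 2z + 3
Step 3: Q'(0) = 3, P(0) = 4
Step 4: Res = P(0)/Q'(0) = 4/3 = 4/3

4/3


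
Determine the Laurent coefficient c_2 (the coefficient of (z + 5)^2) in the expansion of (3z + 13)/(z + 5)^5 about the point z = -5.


Step 1: Write the numerator in powers of (z + 5): 3z + 13 = 3(z + 5) + (3*(-5) + 13) = 3(z + 5) - 2
Step 2: Divide by (z + 5)^5: f(z) = -2(z + 5)^(-5) + 3(z + 5)^(-4)
Step 3: This finite sum is the Laurent series of f about z = -5.
Step 4: Only the powers -5 and -4 appear, so the coefficient of (z + 5)^2 = 0

0


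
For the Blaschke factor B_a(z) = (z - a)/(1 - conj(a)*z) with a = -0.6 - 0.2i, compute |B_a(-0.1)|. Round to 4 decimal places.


Step 1: Numerator z0 - a = -0.1 - (-0.6 - 0.2i) = 0.5 + 0.2i
Step 2: Denominator 1 - conj(a)*z0 = 1 - (-0.6 + 0.2i)*(-0.1) = 0.94 + 0.02i
Step 3: |z0 - a|^2 = 0.5^2 + 0.2^2 = 0.29; |1 - conj(a)*z0|^2 = 0.94^2 + 0.02^2 = 0.884
Step 4: |B_a(-0.1)| = sqrt(0.29 / 0.884) = sqrt(0.328054)
Step 5: = 0.5728

0.5728


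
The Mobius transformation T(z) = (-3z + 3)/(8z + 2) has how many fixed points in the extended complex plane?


Step 1: Fixed points satisfy T(z) = z
Step 2: 8z^2 + 5z - 3 = 0
Step 3: Discriminant = 5^2 - 4*8*(-3) = 121
Step 4: Number of fixed points = 2

2


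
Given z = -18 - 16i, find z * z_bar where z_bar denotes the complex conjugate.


Step 1: conj(z) = -18 + 16i
Step 2: z * conj(z) = (-18)^2 + (-16)^2
Step 3: = 324 + 256 = 580

580


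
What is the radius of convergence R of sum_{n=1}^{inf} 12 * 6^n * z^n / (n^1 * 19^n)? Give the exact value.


Step 1: General term a_n = 12 * 6^n / (n^1 * 19^n)
Step 2: By the root test, |a_n|^(1/n) = 12^(1/n) * 6 / (n^(1/n) * 19) -> 6/19 as n -> infinity (since 12^(1/n) -> 1 and n^(1/n) -> 1)
Step 3: R = 1/lim|a_n|^(1/n) = 19/6

19/6


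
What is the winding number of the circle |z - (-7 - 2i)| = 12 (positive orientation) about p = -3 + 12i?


Step 1: Center c = (-7, -2), radius = 12
Step 2: |p - c|^2 = 4^2 + 14^2 = 212
Step 3: r^2 = 144
Step 4: |p-c| > r so winding number = 0

0


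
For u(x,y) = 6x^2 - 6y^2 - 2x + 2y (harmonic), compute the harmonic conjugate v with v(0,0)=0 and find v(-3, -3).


Step 1: v_x = -u_y = 12y - 2
Step 2: v_y = u_x = 12x - 2
Step 3: v = 12xy - 2x - 2y + C
Step 4: v(0,0) = 0 => C = 0
Step 5: v(-3, -3) = 120

120


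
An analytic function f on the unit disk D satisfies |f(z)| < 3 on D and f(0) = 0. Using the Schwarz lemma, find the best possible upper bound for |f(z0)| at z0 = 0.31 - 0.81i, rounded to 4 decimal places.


Step 1: g = f/3 maps D -> D with g(0) = 0, so by the Schwarz lemma |g(z)| <= |z|, i.e. |f(z)| <= 3|z|; this is sharp (f(z) = 3z).
Step 2: |z0|^2 = 0.31^2 + (-0.81)^2 = 0.7522
Step 3: |z0| = sqrt(0.7522) = 0.867295
Step 4: Best bound = 3 * |z0| = 3 * 0.867295 = 2.6019

2.6019


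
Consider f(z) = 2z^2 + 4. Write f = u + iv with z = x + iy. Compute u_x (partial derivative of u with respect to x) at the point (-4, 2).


Step 1: f(z) = 2(x+iy)^2 + 4
Step 2: u = 2(x^2 - y^2) + 4
Step 3: u_x = 4x + 0
Step 4: At (-4, 2): u_x = -16 + 0 = -16

-16


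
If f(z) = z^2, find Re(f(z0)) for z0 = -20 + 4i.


Step 1: z0 = -20 + 4i
Step 2: z0^2 = (-20)^2 - 4^2 - 160i
Step 3: real part = 400 - 16 = 384

384


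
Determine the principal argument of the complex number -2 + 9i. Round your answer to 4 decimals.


Step 1: z = -2 + 9i
Step 2: arg(z) = atan2(9, -2)
Step 3: arg(z) = 1.7895

1.7895


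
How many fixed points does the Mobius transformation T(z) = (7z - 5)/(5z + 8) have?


Step 1: Fixed points satisfy T(z) = z
Step 2: 5z^2 + z + 5 = 0
Step 3: Discriminant = 1^2 - 4*5*5 = -99
Step 4: Number of fixed points = 2

2


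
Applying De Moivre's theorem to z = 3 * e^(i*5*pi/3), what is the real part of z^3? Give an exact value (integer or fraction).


Step 1: By De Moivre's theorem, z^3 = 3^3 * e^(i*3*5*pi/3) = 27 * (cos(5*pi) + i*sin(5*pi))
Step 2: |z|^3 = 3^3 = 27
Step 3: Reduce the angle mod 2*pi: 5*pi - 4*pi = pi
Step 4: cos(pi) = -1
Step 5: Re(z^3) = 27 * (-1) = -27

-27


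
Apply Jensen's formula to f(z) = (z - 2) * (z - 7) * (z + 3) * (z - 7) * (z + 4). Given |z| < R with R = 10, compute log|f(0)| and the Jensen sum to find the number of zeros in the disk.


Jensen's formula: (1/2pi)*integral log|f(Re^it)|dt = log|f(0)| + sum_{|a_k|<R} log(R/|a_k|)
Step 1: f(0) = (-2) * (-7) * 3 * (-7) * 4 = -1176
Step 2: log|f(0)| = log|2| + log|7| + log|-3| + log|7| + log|-4| = 7.0699
Step 3: Zeros inside |z| < 10: 2, 7, -3, 7, -4
Step 4: Jensen sum = log(10/2) + log(10/7) + log(10/3) + log(10/7) + log(10/4) = 4.4431
Step 5: n(R) = number of terms in the Jensen sum = count of zeros inside |z| < 10 = 5

5


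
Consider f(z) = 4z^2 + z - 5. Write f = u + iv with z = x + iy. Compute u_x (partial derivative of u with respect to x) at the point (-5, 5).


Step 1: f(z) = 4(x+iy)^2 + (x+iy) - 5
Step 2: u = 4(x^2 - y^2) + x - 5
Step 3: u_x = 8x + 1
Step 4: At (-5, 5): u_x = -40 + 1 = -39

-39


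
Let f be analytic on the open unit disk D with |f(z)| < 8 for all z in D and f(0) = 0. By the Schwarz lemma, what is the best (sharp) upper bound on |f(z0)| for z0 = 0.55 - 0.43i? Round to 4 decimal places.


Step 1: g = f/8 maps D -> D with g(0) = 0, so by the Schwarz lemma |g(z)| <= |z|, i.e. |f(z)| <= 8|z|; this is sharp (f(z) = 8z).
Step 2: |z0|^2 = 0.55^2 + (-0.43)^2 = 0.4874
Step 3: |z0| = sqrt(0.4874) = 0.69814
Step 4: Best bound = 8 * |z0| = 8 * 0.69814 = 5.5851

5.5851


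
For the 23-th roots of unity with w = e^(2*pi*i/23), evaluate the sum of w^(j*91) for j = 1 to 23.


Step 1: The sum sum_{j=1}^{n} w^(k*j) equals n if n | k, else 0.
Step 2: Here n = 23, k = 91
Step 3: Does n divide k? 23 | 91 -> False
Step 4: Sum = 0

0


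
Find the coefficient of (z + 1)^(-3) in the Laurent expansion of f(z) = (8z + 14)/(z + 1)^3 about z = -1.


Step 1: Write the numerator in powers of (z + 1): 8z + 14 = 8(z + 1) + (8*(-1) + 14) = 8(z + 1) + 6
Step 2: Divide by (z + 1)^3: f(z) = 6(z + 1)^(-3) + 8(z + 1)^(-2)
Step 3: This finite sum is the Laurent series of f about z = -1.
Step 4: Coefficient of (z + 1)^(-3) = 8*(-1) + 14 = 6

6


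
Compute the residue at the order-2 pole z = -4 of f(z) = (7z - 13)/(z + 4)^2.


Step 1: Pole of order 2 at z = -4
Step 2: Res = lim d/dz [(z + 4)^2 * f(z)] as z -> -4
Step 3: (z + 4)^2 * f(z) = 7z - 13
Step 4: d/dz[7z - 13] = 7

7


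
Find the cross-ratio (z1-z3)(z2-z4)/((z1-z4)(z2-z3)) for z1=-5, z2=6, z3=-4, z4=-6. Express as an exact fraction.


Step 1: (z1-z3)(z2-z4) = (-1) * 12 = -12
Step 2: (z1-z4)(z2-z3) = 1 * 10 = 10
Step 3: Cross-ratio = -12/10 = -6/5

-6/5


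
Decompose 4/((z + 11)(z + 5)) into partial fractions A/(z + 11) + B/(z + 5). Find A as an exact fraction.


Step 1: Multiply both sides by (z + 11) and set z = -11
Step 2: A = 4 / (-11 + 5)
Step 3: A = 4 / (-6)
Step 4: A = -2/3

-2/3


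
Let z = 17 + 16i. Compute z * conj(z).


Step 1: conj(z) = 17 - 16i
Step 2: z * conj(z) = 17^2 + 16^2
Step 3: = 289 + 256 = 545

545


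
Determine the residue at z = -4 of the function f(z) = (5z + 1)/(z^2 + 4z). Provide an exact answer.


Step 1: Q(z) = z^2 + 4z = (z + 4)(z)
Step 2: Q'(z) = 2z + 4
Step 3: Q'(-4) = -4, P(-4) = -19
Step 4: Res = P(-4)/Q'(-4) = -19/(-4) = 19/4

19/4


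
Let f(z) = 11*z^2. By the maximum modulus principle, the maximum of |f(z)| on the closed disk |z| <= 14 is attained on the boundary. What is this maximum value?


Step 1: On |z| = 14, |f(z)| = 11 * |z|^2 = 11 * 14^2
Step 2: By maximum modulus principle, maximum is on boundary.
Step 3: Maximum = 11 * 196 = 2156

2156


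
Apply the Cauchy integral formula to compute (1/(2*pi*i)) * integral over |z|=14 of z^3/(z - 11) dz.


Step 1: f(z) = z^3, a = 11 is inside |z| = 14
Step 2: By Cauchy integral formula: (1/(2pi*i)) * integral = f(a)
Step 3: f(11) = 11^3 = 1331

1331


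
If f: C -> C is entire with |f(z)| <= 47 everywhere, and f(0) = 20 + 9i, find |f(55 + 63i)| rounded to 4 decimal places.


Step 1: By Liouville's theorem, a bounded entire function is constant.
Step 2: f(z) = f(0) = 20 + 9i for all z.
Step 3: |f(w)| = |20 + 9i| = sqrt(400 + 81)
Step 4: = 21.9317

21.9317


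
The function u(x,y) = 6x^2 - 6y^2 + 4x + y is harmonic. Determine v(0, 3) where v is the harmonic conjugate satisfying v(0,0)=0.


Step 1: v_x = -u_y = 12y - 1
Step 2: v_y = u_x = 12x + 4
Step 3: v = 12xy - x + 4y + C
Step 4: v(0,0) = 0 => C = 0
Step 5: v(0, 3) = 12

12


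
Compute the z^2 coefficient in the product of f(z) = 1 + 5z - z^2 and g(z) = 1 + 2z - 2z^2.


Step 1: z^2 term in f*g comes from: (1)*(-2z^2) + (5z)*(2z) + (-z^2)*(1)
Step 2: = -2 + 10 - 1
Step 3: = 7

7


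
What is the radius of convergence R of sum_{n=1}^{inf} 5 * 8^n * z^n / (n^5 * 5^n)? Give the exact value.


Step 1: General term a_n = 5 * 8^n / (n^5 * 5^n)
Step 2: By the root test, |a_n|^(1/n) = 5^(1/n) * 8 / (n^(5/n) * 5) -> 8/5 as n -> infinity (since 5^(1/n) -> 1 and n^(5/n) -> 1)
Step 3: R = 1/lim|a_n|^(1/n) = 5/8

5/8


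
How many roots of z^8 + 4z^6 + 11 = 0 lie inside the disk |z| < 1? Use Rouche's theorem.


Step 1: On |z| = 1 the three terms have sizes |z^8| = 1^8 = 1, |4z^6| = 4*1^6 = 4, |11| = 11
Step 2: The dominant term is g(z) = 11; let h(z) = z^8 + 4z^6 so f = g + h
Step 3: On |z| = 1: |g| = 11 and |h| <= 1 + 4 = 5
Step 4: Since 11 > 5, |h| < |g| on |z| = 1, so by Rouche f has the same number of zeros as g inside |z| < 1
Step 5: g(z) = 11 is a nonzero constant with no zeros inside |z| < 1. Answer = 0

0


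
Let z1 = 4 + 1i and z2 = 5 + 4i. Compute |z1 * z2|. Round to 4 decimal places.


Step 1: |z1| = sqrt(4^2 + 1^2) = sqrt(17)
Step 2: |z2| = sqrt(5^2 + 4^2) = sqrt(41)
Step 3: |z1*z2| = |z1|*|z2| = sqrt(17) * sqrt(41) = sqrt(17 * 41) = sqrt(697)
Step 4: = 26.4008

26.4008


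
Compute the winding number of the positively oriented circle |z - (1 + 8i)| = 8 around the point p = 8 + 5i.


Step 1: Center c = (1, 8), radius = 8
Step 2: |p - c|^2 = 7^2 + (-3)^2 = 58
Step 3: r^2 = 64
Step 4: |p-c| < r so winding number = 1

1


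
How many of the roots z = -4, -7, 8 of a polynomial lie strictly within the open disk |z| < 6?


Step 1: Check each root:
  z = -4: |-4| = 4 < 6
  z = -7: |-7| = 7 >= 6
  z = 8: |8| = 8 >= 6
Step 2: Count = 1

1


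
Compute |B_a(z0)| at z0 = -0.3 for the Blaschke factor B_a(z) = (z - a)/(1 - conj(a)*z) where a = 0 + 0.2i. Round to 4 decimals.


Step 1: Numerator z0 - a = -0.3 - (0 + 0.2i) = -0.3 - 0.2i
Step 2: Denominator 1 - conj(a)*z0 = 1 - (0 - 0.2i)*(-0.3) = 1 - 0.06i
Step 3: |z0 - a|^2 = (-0.3)^2 + (-0.2)^2 = 0.13; |1 - conj(a)*z0|^2 = 1^2 + (-0.06)^2 = 1.0036
Step 4: |B_a(-0.3)| = sqrt(0.13 / 1.0036) = sqrt(0.129534)
Step 5: = 0.3599

0.3599


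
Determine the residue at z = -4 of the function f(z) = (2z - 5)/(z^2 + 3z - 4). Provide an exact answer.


Step 1: Q(z) = z^2 + 3z - 4 = (z + 4)(z - 1)
Step 2: Q'(z) = 2z + 3
Step 3: Q'(-4) = -5, P(-4) = -13
Step 4: Res = P(-4)/Q'(-4) = -13/(-5) = 13/5

13/5


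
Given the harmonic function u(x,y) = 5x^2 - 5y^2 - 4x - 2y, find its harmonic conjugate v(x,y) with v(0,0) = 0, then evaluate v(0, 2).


Step 1: v_x = -u_y = 10y + 2
Step 2: v_y = u_x = 10x - 4
Step 3: v = 10xy + 2x - 4y + C
Step 4: v(0,0) = 0 => C = 0
Step 5: v(0, 2) = -8

-8


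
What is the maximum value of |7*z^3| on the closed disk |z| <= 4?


Step 1: On |z| = 4, |f(z)| = 7 * |z|^3 = 7 * 4^3
Step 2: By maximum modulus principle, maximum is on boundary.
Step 3: Maximum = 7 * 64 = 448

448


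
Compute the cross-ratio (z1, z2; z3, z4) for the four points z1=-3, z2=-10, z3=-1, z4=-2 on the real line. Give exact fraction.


Step 1: (z1-z3)(z2-z4) = (-2) * (-8) = 16
Step 2: (z1-z4)(z2-z3) = (-1) * (-9) = 9
Step 3: Cross-ratio = 16/9 = 16/9

16/9


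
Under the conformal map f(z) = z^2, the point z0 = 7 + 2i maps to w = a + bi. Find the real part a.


Step 1: z0 = 7 + 2i
Step 2: z0^2 = 7^2 - 2^2 + 28i
Step 3: real part = 49 - 4 = 45

45


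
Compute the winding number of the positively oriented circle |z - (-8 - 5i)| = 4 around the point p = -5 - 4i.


Step 1: Center c = (-8, -5), radius = 4
Step 2: |p - c|^2 = 3^2 + 1^2 = 10
Step 3: r^2 = 16
Step 4: |p-c| < r so winding number = 1

1


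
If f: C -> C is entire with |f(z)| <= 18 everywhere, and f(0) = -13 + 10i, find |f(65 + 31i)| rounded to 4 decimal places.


Step 1: By Liouville's theorem, a bounded entire function is constant.
Step 2: f(z) = f(0) = -13 + 10i for all z.
Step 3: |f(w)| = |-13 + 10i| = sqrt(169 + 100)
Step 4: = 16.4012

16.4012


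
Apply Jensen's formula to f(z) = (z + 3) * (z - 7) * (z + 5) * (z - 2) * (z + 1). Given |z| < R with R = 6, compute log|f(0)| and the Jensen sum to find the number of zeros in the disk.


Jensen's formula: (1/2pi)*integral log|f(Re^it)|dt = log|f(0)| + sum_{|a_k|<R} log(R/|a_k|)
Step 1: f(0) = 3 * (-7) * 5 * (-2) * 1 = 210
Step 2: log|f(0)| = log|-3| + log|7| + log|-5| + log|2| + log|-1| = 5.3471
Step 3: Zeros inside |z| < 6: -3, -5, 2, -1
Step 4: Jensen sum = log(6/3) + log(6/5) + log(6/2) + log(6/1) = 3.7658
Step 5: n(R) = number of terms in the Jensen sum = count of zeros inside |z| < 6 = 4

4


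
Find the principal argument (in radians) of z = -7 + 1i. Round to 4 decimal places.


Step 1: z = -7 + 1i
Step 2: arg(z) = atan2(1, -7)
Step 3: arg(z) = 2.9997

2.9997


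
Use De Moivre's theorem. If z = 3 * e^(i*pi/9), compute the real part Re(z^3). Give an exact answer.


Step 1: By De Moivre's theorem, z^3 = 3^3 * e^(i*3*pi/9) = 27 * (cos(pi/3) + i*sin(pi/3))
Step 2: |z|^3 = 3^3 = 27
Step 3: The angle pi/3 already lies in [0, 2*pi)
Step 4: cos(pi/3) = 1/2
Step 5: Re(z^3) = 27 * 1/2 = 27/2

27/2


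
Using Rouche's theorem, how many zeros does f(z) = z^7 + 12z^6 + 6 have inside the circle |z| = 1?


Step 1: On |z| = 1 the three terms have sizes |z^7| = 1^7 = 1, |12z^6| = 12*1^6 = 12, |6| = 6
Step 2: The dominant term is g(z) = 12z^6; let h(z) = z^7 + 6 so f = g + h
Step 3: On |z| = 1: |g| = 12 and |h| <= 1 + 6 = 7
Step 4: Since 12 > 7, |h| < |g| on |z| = 1, so by Rouche f has the same number of zeros as g inside |z| < 1
Step 5: g(z) = 12z^6 has 6 zeros (at the origin, multiplicity 6) inside |z| < 1. Answer = 6

6


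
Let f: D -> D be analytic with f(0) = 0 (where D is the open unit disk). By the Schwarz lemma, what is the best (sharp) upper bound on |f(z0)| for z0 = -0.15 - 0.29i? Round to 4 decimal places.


Step 1: Schwarz lemma: if f: D -> D is analytic with f(0) = 0, then |f(z)| <= |z| for all z in D, and this is sharp (f(z) = z).
Step 2: |z0|^2 = (-0.15)^2 + (-0.29)^2 = 0.1066
Step 3: |z0| = sqrt(0.1066) = 0.326497
Step 4: Best bound = |z0| = 0.3265

0.3265


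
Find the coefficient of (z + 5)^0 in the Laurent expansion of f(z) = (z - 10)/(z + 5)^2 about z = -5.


Step 1: Write the numerator in powers of (z + 5): z - 10 = (z + 5) + (1*(-5) - 10) = (z + 5) - 15
Step 2: Divide by (z + 5)^2: f(z) = -15(z + 5)^(-2) + (z + 5)^(-1)
Step 3: This finite sum is the Laurent series of f about z = -5.
Step 4: Only the powers -2 and -1 appear, so the coefficient of (z + 5)^0 = 0

0


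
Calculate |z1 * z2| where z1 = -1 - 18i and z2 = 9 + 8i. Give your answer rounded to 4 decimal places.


Step 1: |z1| = sqrt((-1)^2 + (-18)^2) = sqrt(325)
Step 2: |z2| = sqrt(9^2 + 8^2) = sqrt(145)
Step 3: |z1*z2| = |z1|*|z2| = sqrt(325) * sqrt(145) = sqrt(325 * 145) = sqrt(47125)
Step 4: = 217.0829

217.0829


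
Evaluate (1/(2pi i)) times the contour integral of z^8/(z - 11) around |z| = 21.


Step 1: f(z) = z^8, a = 11 is inside |z| = 21
Step 2: By Cauchy integral formula: (1/(2pi*i)) * integral = f(a)
Step 3: f(11) = 11^8 = 214358881

214358881


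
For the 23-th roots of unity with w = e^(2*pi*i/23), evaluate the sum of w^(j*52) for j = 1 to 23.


Step 1: The sum sum_{j=1}^{n} w^(k*j) equals n if n | k, else 0.
Step 2: Here n = 23, k = 52
Step 3: Does n divide k? 23 | 52 -> False
Step 4: Sum = 0

0


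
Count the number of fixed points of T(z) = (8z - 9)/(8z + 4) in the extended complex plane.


Step 1: Fixed points satisfy T(z) = z
Step 2: 8z^2 - 4z + 9 = 0
Step 3: Discriminant = (-4)^2 - 4*8*9 = -272
Step 4: Number of fixed points = 2

2


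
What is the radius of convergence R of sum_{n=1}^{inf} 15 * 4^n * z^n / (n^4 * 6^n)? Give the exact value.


Step 1: General term a_n = 15 * 4^n / (n^4 * 6^n)
Step 2: By the root test, |a_n|^(1/n) = 15^(1/n) * 4 / (n^(4/n) * 6) -> 4/6 as n -> infinity (since 15^(1/n) -> 1 and n^(4/n) -> 1)
Step 3: R = 1/lim|a_n|^(1/n) = 6/4 = 3/2

3/2


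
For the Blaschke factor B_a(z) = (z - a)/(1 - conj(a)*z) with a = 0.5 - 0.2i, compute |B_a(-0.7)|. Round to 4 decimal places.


Step 1: Numerator z0 - a = -0.7 - (0.5 - 0.2i) = -1.2 + 0.2i
Step 2: Denominator 1 - conj(a)*z0 = 1 - (0.5 + 0.2i)*(-0.7) = 1.35 + 0.14i
Step 3: |z0 - a|^2 = (-1.2)^2 + 0.2^2 = 1.48; |1 - conj(a)*z0|^2 = 1.35^2 + 0.14^2 = 1.8421
Step 4: |B_a(-0.7)| = sqrt(1.48 / 1.8421) = sqrt(0.803431)
Step 5: = 0.8963

0.8963


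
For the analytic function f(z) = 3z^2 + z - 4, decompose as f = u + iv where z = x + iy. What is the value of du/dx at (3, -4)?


Step 1: f(z) = 3(x+iy)^2 + (x+iy) - 4
Step 2: u = 3(x^2 - y^2) + x - 4
Step 3: u_x = 6x + 1
Step 4: At (3, -4): u_x = 18 + 1 = 19

19


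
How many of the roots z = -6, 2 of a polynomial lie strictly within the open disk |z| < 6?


Step 1: Check each root:
  z = -6: |-6| = 6 >= 6
  z = 2: |2| = 2 < 6
Step 2: Count = 1

1


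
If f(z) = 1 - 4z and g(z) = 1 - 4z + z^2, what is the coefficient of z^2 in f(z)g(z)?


Step 1: z^2 term in f*g comes from: (1)*(z^2) + (-4z)*(-4z) + (0)*(1)
Step 2: = 1 + 16 + 0
Step 3: = 17

17


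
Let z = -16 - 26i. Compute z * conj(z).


Step 1: conj(z) = -16 + 26i
Step 2: z * conj(z) = (-16)^2 + (-26)^2
Step 3: = 256 + 676 = 932

932


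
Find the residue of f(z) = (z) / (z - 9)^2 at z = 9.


Step 1: Pole of order 2 at z = 9
Step 2: Res = lim d/dz [(z - 9)^2 * f(z)] as z -> 9
Step 3: (z - 9)^2 * f(z) = z
Step 4: d/dz[z] = 1

1


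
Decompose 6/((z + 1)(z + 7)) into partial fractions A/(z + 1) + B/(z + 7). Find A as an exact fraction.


Step 1: Multiply both sides by (z + 1) and set z = -1
Step 2: A = 6 / (-1 + 7)
Step 3: A = 6 / 6
Step 4: A = 1

1


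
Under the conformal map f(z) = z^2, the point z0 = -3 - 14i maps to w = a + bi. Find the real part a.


Step 1: z0 = -3 - 14i
Step 2: z0^2 = (-3)^2 - (-14)^2 + 84i
Step 3: real part = 9 - 196 = -187

-187


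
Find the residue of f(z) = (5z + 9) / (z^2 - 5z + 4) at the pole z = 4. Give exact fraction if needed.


Step 1: Q(z) = z^2 - 5z + 4 = (z - 4)(z - 1)
Step 2: Q'(z) = 2z - 5
Step 3: Q'(4) = 3, P(4) = 29
Step 4: Res = P(4)/Q'(4) = 29/3 = 29/3

29/3


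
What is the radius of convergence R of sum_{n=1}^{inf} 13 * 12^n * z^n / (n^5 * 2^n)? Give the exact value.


Step 1: General term a_n = 13 * 12^n / (n^5 * 2^n)
Step 2: By the root test, |a_n|^(1/n) = 13^(1/n) * 12 / (n^(5/n) * 2) -> 12/2 as n -> infinity (since 13^(1/n) -> 1 and n^(5/n) -> 1)
Step 3: R = 1/lim|a_n|^(1/n) = 2/12 = 1/6

1/6


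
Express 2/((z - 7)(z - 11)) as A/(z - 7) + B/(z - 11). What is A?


Step 1: Multiply both sides by (z - 7) and set z = 7
Step 2: A = 2 / (7 - 11)
Step 3: A = 2 / (-4)
Step 4: A = -1/2

-1/2


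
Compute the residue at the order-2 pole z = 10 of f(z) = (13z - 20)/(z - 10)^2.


Step 1: Pole of order 2 at z = 10
Step 2: Res = lim d/dz [(z - 10)^2 * f(z)] as z -> 10
Step 3: (z - 10)^2 * f(z) = 13z - 20
Step 4: d/dz[13z - 20] = 13

13


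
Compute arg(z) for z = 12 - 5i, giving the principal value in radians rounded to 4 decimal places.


Step 1: z = 12 - 5i
Step 2: arg(z) = atan2(-5, 12)
Step 3: arg(z) = -0.3948

-0.3948


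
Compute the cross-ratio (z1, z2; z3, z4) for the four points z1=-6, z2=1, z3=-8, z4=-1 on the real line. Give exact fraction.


Step 1: (z1-z3)(z2-z4) = 2 * 2 = 4
Step 2: (z1-z4)(z2-z3) = (-5) * 9 = -45
Step 3: Cross-ratio = -4/45 = -4/45

-4/45


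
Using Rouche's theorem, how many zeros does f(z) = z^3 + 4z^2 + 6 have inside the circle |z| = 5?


Step 1: On |z| = 5 the three terms have sizes |z^3| = 5^3 = 125, |4z^2| = 4*5^2 = 100, |6| = 6
Step 2: The dominant term is g(z) = z^3; let h(z) = 4z^2 + 6 so f = g + h
Step 3: On |z| = 5: |g| = 125 and |h| <= 100 + 6 = 106
Step 4: Since 125 > 106, |h| < |g| on |z| = 5, so by Rouche f has the same number of zeros as g inside |z| < 5
Step 5: g(z) = z^3 has 3 zeros (all at the origin) inside |z| < 5. Answer = 3

3
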